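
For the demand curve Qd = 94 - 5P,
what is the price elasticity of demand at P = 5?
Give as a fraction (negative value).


dQ/dP = -5
At P = 5: Q = 94 - 5*5 = 69
E = (dQ/dP)(P/Q) = (-5)(5/69) = -25/69

-25/69


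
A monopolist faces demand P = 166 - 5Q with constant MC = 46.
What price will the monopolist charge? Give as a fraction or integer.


MR = 166 - 10Q
Set MR = MC: 166 - 10Q = 46
Q* = 12
Substitute into demand:
P* = 166 - 5*12 = 106

106


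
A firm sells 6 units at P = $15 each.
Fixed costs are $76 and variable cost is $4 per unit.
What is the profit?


Total Revenue = P * Q = 15 * 6 = $90
Total Cost = FC + VC*Q = 76 + 4*6 = $100
Profit = TR - TC = 90 - 100 = $-10

$-10


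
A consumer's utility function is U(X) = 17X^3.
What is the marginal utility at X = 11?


MU = dU/dX = 17*3*X^(3-1)
MU = 51*X^2
At X = 11:
MU = 51 * 11^2
MU = 51 * 121 = 6171

6171


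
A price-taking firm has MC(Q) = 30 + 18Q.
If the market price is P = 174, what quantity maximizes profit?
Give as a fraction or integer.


In perfect competition, profit is maximized where P = MC.
174 = 30 + 18Q
144 = 18Q
Q* = 144/18 = 8

8


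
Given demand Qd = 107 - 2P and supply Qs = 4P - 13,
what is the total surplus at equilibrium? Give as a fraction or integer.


Find equilibrium: 107 - 2P = 4P - 13
107 + 13 = 6P
P* = 120/6 = 20
Q* = 4*20 - 13 = 67
Inverse demand: P = 107/2 - Q/2, so P_max = 107/2
Inverse supply: P = 13/4 + Q/4, so P_min = 13/4
CS = (1/2) * 67 * (107/2 - 20) = 4489/4
PS = (1/2) * 67 * (20 - 13/4) = 4489/8
TS = CS + PS = 4489/4 + 4489/8 = 13467/8

13467/8


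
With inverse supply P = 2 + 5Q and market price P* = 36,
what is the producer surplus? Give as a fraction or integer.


Minimum supply price (at Q=0): P_min = 2
Quantity supplied at P* = 36:
Q* = (36 - 2)/5 = 34/5
PS = (1/2) * Q* * (P* - P_min)
PS = (1/2) * 34/5 * (36 - 2)
PS = (1/2) * 34/5 * 34 = 578/5

578/5


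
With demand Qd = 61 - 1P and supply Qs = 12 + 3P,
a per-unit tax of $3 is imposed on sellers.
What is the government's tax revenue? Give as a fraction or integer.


With tax on sellers, new supply: Qs' = 12 + 3(P - 3)
= 3 + 3P
New equilibrium quantity:
Q_new = 93/2
Tax revenue = tax * Q_new = 3 * 93/2 = 279/2

279/2


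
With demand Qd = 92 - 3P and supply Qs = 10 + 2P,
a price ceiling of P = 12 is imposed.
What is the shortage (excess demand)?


At P = 12:
Qd = 92 - 3*12 = 56
Qs = 10 + 2*12 = 34
Shortage = Qd - Qs = 56 - 34 = 22

22


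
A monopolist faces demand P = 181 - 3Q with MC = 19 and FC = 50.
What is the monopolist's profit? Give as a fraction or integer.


MR = MC: 181 - 6Q = 19
Q* = 27
P* = 181 - 3*27 = 100
Profit = (P* - MC)*Q* - FC
= (100 - 19)*27 - 50
= 81*27 - 50
= 2187 - 50 = 2137

2137


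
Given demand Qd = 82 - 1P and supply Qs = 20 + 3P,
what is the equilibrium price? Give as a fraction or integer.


At equilibrium, Qd = Qs.
82 - 1P = 20 + 3P
82 - 20 = 1P + 3P
62 = 4P
P* = 62/4 = 31/2

31/2


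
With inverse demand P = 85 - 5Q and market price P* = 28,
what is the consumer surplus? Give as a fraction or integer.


Maximum willingness to pay (at Q=0): P_max = 85
Quantity demanded at P* = 28:
Q* = (85 - 28)/5 = 57/5
CS = (1/2) * Q* * (P_max - P*)
CS = (1/2) * 57/5 * (85 - 28)
CS = (1/2) * 57/5 * 57 = 3249/10

3249/10


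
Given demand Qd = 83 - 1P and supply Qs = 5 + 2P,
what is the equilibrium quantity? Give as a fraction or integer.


First find equilibrium price:
83 - 1P = 5 + 2P
P* = 78/3 = 26
Then substitute into demand:
Q* = 83 - 1 * 26 = 57

57


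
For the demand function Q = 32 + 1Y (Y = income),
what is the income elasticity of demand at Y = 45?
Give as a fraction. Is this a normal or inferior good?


dQ/dY = 1
At Y = 45: Q = 32 + 1*45 = 77
Ey = (dQ/dY)(Y/Q) = 1 * 45 / 77 = 45/77
Since Ey > 0, this is a normal good.

45/77 (normal good)


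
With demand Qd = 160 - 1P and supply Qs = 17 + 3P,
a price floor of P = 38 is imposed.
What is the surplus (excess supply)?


At P = 38:
Qd = 160 - 1*38 = 122
Qs = 17 + 3*38 = 131
Surplus = Qs - Qd = 131 - 122 = 9

9


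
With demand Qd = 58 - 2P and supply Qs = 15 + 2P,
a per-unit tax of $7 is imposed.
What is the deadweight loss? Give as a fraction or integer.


Pre-tax equilibrium quantity: Q* = 73/2
Post-tax equilibrium quantity: Q_tax = 59/2
Reduction in quantity: Q* - Q_tax = 7
DWL = (1/2) * tax * (Q* - Q_tax)
DWL = (1/2) * 7 * 7 = 49/2

49/2


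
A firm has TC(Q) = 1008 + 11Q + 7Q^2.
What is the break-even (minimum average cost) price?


AC(Q) = 1008/Q + 11 + 7Q
To minimize: dAC/dQ = -1008/Q^2 + 7 = 0
Q^2 = 1008/7 = 144
Q* = 12
Min AC = 1008/12 + 11 + 7*12
Min AC = 84 + 11 + 84 = 179

179


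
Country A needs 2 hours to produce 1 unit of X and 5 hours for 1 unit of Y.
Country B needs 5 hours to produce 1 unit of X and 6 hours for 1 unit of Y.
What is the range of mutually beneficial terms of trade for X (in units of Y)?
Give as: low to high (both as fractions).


Opportunity cost of X for Country A = hours_X / hours_Y = 2/5 = 2/5 units of Y
Opportunity cost of X for Country B = hours_X / hours_Y = 5/6 = 5/6 units of Y
Terms of trade must be between the two opportunity costs.
Range: 2/5 to 5/6

2/5 to 5/6


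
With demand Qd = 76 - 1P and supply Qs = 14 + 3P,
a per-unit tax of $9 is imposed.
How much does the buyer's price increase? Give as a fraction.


With a per-unit tax, the buyer's price increase depends on relative slopes.
Supply slope: d = 3, Demand slope: b = 1
Buyer's price increase = d * tax / (b + d)
= 3 * 9 / (1 + 3)
= 27 / 4 = 27/4

27/4


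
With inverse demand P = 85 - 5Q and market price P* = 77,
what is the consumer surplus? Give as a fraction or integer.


Maximum willingness to pay (at Q=0): P_max = 85
Quantity demanded at P* = 77:
Q* = (85 - 77)/5 = 8/5
CS = (1/2) * Q* * (P_max - P*)
CS = (1/2) * 8/5 * (85 - 77)
CS = (1/2) * 8/5 * 8 = 32/5

32/5


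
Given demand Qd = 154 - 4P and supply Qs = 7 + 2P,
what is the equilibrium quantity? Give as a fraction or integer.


First find equilibrium price:
154 - 4P = 7 + 2P
P* = 147/6 = 49/2
Then substitute into demand:
Q* = 154 - 4 * 49/2 = 56

56


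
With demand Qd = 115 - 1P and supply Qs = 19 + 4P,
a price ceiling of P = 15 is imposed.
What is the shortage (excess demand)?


At P = 15:
Qd = 115 - 1*15 = 100
Qs = 19 + 4*15 = 79
Shortage = Qd - Qs = 100 - 79 = 21

21


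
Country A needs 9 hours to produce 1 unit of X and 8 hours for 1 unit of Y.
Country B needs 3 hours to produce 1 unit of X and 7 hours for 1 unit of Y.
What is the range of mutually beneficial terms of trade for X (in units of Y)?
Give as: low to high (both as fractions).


Opportunity cost of X for Country A = hours_X / hours_Y = 9/8 = 9/8 units of Y
Opportunity cost of X for Country B = hours_X / hours_Y = 3/7 = 3/7 units of Y
Terms of trade must be between the two opportunity costs.
Range: 3/7 to 9/8

3/7 to 9/8


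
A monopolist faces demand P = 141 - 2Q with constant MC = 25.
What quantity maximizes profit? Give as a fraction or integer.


TR = P*Q = (141 - 2Q)Q = 141Q - 2Q^2
MR = dTR/dQ = 141 - 4Q
Set MR = MC:
141 - 4Q = 25
116 = 4Q
Q* = 116/4 = 29

29


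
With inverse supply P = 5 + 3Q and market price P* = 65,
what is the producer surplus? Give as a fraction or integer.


Minimum supply price (at Q=0): P_min = 5
Quantity supplied at P* = 65:
Q* = (65 - 5)/3 = 20
PS = (1/2) * Q* * (P* - P_min)
PS = (1/2) * 20 * (65 - 5)
PS = (1/2) * 20 * 60 = 600

600


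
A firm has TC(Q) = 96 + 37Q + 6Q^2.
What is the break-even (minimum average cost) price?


AC(Q) = 96/Q + 37 + 6Q
To minimize: dAC/dQ = -96/Q^2 + 6 = 0
Q^2 = 96/6 = 16
Q* = 4
Min AC = 96/4 + 37 + 6*4
Min AC = 24 + 37 + 24 = 85

85


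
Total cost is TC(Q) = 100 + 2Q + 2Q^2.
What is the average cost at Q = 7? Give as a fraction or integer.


TC(7) = 100 + 2*7 + 2*7^2
TC(7) = 100 + 14 + 98 = 212
AC = TC/Q = 212/7 = 212/7

212/7


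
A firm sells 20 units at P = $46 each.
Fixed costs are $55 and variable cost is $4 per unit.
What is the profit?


Total Revenue = P * Q = 46 * 20 = $920
Total Cost = FC + VC*Q = 55 + 4*20 = $135
Profit = TR - TC = 920 - 135 = $785

$785


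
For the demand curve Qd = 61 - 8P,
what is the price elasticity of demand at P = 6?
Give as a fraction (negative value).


dQ/dP = -8
At P = 6: Q = 61 - 8*6 = 13
E = (dQ/dP)(P/Q) = (-8)(6/13) = -48/13

-48/13


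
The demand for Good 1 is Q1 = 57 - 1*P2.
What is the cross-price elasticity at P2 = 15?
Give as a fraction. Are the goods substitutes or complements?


dQ1/dP2 = -1
At P2 = 15: Q1 = 57 - 1*15 = 42
Exy = (dQ1/dP2)(P2/Q1) = -1 * 15 / 42 = -5/14
Since Exy < 0, the goods are complements.

-5/14 (complements)


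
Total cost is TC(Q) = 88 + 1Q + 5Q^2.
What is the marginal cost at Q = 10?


MC = dTC/dQ = 1 + 2*5*Q
At Q = 10:
MC = 1 + 10*10
MC = 1 + 100 = 101

101


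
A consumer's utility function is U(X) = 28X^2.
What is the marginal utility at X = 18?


MU = dU/dX = 28*2*X^(2-1)
MU = 56*X^1
At X = 18:
MU = 56 * 18^1
MU = 56 * 18 = 1008

1008


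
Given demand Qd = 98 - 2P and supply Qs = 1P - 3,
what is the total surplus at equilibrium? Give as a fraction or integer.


Find equilibrium: 98 - 2P = 1P - 3
98 + 3 = 3P
P* = 101/3 = 101/3
Q* = 1*101/3 - 3 = 92/3
Inverse demand: P = 49 - Q/2, so P_max = 49
Inverse supply: P = 3 + Q/1, so P_min = 3
CS = (1/2) * 92/3 * (49 - 101/3) = 2116/9
PS = (1/2) * 92/3 * (101/3 - 3) = 4232/9
TS = CS + PS = 2116/9 + 4232/9 = 2116/3

2116/3


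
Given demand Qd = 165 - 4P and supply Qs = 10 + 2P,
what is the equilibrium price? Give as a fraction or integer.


At equilibrium, Qd = Qs.
165 - 4P = 10 + 2P
165 - 10 = 4P + 2P
155 = 6P
P* = 155/6 = 155/6

155/6


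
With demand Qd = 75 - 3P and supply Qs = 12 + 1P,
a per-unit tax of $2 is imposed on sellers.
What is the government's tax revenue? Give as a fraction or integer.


With tax on sellers, new supply: Qs' = 12 + 1(P - 2)
= 10 + 1P
New equilibrium quantity:
Q_new = 105/4
Tax revenue = tax * Q_new = 2 * 105/4 = 105/2

105/2


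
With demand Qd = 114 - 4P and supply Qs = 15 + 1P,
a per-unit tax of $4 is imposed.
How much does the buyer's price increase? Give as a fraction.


With a per-unit tax, the buyer's price increase depends on relative slopes.
Supply slope: d = 1, Demand slope: b = 4
Buyer's price increase = d * tax / (b + d)
= 1 * 4 / (4 + 1)
= 4 / 5 = 4/5

4/5


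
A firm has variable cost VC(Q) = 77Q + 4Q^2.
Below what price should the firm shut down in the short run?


AVC(Q) = VC(Q)/Q = 77 + 4Q
AVC is increasing in Q, so minimum AVC is at Q -> 0+.
Min AVC = 77
The firm should shut down if P < 77.

77


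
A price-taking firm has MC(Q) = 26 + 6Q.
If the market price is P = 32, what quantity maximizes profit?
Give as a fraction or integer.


In perfect competition, profit is maximized where P = MC.
32 = 26 + 6Q
6 = 6Q
Q* = 6/6 = 1

1


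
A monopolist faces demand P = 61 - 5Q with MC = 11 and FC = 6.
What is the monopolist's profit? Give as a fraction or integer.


MR = MC: 61 - 10Q = 11
Q* = 5
P* = 61 - 5*5 = 36
Profit = (P* - MC)*Q* - FC
= (36 - 11)*5 - 6
= 25*5 - 6
= 125 - 6 = 119

119


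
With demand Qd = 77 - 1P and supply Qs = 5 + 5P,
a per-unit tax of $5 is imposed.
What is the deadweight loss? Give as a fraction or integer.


Pre-tax equilibrium quantity: Q* = 65
Post-tax equilibrium quantity: Q_tax = 365/6
Reduction in quantity: Q* - Q_tax = 25/6
DWL = (1/2) * tax * (Q* - Q_tax)
DWL = (1/2) * 5 * 25/6 = 125/12

125/12


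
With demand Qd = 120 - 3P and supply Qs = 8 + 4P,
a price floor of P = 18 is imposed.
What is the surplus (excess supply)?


At P = 18:
Qd = 120 - 3*18 = 66
Qs = 8 + 4*18 = 80
Surplus = Qs - Qd = 80 - 66 = 14

14


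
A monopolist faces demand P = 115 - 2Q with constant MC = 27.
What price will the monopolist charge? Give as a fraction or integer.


MR = 115 - 4Q
Set MR = MC: 115 - 4Q = 27
Q* = 22
Substitute into demand:
P* = 115 - 2*22 = 71

71


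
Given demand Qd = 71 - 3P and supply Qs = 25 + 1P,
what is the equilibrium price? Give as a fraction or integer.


At equilibrium, Qd = Qs.
71 - 3P = 25 + 1P
71 - 25 = 3P + 1P
46 = 4P
P* = 46/4 = 23/2

23/2


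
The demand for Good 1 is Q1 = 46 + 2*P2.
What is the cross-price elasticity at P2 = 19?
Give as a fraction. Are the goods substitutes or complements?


dQ1/dP2 = 2
At P2 = 19: Q1 = 46 + 2*19 = 84
Exy = (dQ1/dP2)(P2/Q1) = 2 * 19 / 84 = 19/42
Since Exy > 0, the goods are substitutes.

19/42 (substitutes)


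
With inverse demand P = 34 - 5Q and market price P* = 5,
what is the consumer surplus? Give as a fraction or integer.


Maximum willingness to pay (at Q=0): P_max = 34
Quantity demanded at P* = 5:
Q* = (34 - 5)/5 = 29/5
CS = (1/2) * Q* * (P_max - P*)
CS = (1/2) * 29/5 * (34 - 5)
CS = (1/2) * 29/5 * 29 = 841/10

841/10


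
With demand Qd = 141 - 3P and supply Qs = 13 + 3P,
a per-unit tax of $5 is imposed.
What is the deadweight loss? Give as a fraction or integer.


Pre-tax equilibrium quantity: Q* = 77
Post-tax equilibrium quantity: Q_tax = 139/2
Reduction in quantity: Q* - Q_tax = 15/2
DWL = (1/2) * tax * (Q* - Q_tax)
DWL = (1/2) * 5 * 15/2 = 75/4

75/4


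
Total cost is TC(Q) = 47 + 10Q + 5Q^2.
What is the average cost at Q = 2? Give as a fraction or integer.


TC(2) = 47 + 10*2 + 5*2^2
TC(2) = 47 + 20 + 20 = 87
AC = TC/Q = 87/2 = 87/2

87/2


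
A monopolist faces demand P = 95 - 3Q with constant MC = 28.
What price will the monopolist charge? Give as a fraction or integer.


MR = 95 - 6Q
Set MR = MC: 95 - 6Q = 28
Q* = 67/6
Substitute into demand:
P* = 95 - 3*67/6 = 123/2

123/2


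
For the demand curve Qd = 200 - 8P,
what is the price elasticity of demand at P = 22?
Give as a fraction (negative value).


dQ/dP = -8
At P = 22: Q = 200 - 8*22 = 24
E = (dQ/dP)(P/Q) = (-8)(22/24) = -22/3

-22/3


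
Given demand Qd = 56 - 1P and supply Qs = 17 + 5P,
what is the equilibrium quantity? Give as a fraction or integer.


First find equilibrium price:
56 - 1P = 17 + 5P
P* = 39/6 = 13/2
Then substitute into demand:
Q* = 56 - 1 * 13/2 = 99/2

99/2


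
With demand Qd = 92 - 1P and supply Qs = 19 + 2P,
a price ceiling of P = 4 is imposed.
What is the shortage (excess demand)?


At P = 4:
Qd = 92 - 1*4 = 88
Qs = 19 + 2*4 = 27
Shortage = Qd - Qs = 88 - 27 = 61

61


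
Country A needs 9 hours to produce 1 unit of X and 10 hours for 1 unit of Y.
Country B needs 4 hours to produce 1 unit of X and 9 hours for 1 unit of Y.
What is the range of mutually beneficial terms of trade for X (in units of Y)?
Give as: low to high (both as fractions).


Opportunity cost of X for Country A = hours_X / hours_Y = 9/10 = 9/10 units of Y
Opportunity cost of X for Country B = hours_X / hours_Y = 4/9 = 4/9 units of Y
Terms of trade must be between the two opportunity costs.
Range: 4/9 to 9/10

4/9 to 9/10


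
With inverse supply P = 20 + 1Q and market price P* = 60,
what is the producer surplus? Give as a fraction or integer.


Minimum supply price (at Q=0): P_min = 20
Quantity supplied at P* = 60:
Q* = (60 - 20)/1 = 40
PS = (1/2) * Q* * (P* - P_min)
PS = (1/2) * 40 * (60 - 20)
PS = (1/2) * 40 * 40 = 800

800


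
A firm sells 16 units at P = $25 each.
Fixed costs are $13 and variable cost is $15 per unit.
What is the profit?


Total Revenue = P * Q = 25 * 16 = $400
Total Cost = FC + VC*Q = 13 + 15*16 = $253
Profit = TR - TC = 400 - 253 = $147

$147


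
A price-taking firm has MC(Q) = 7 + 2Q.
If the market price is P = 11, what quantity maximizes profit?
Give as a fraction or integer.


In perfect competition, profit is maximized where P = MC.
11 = 7 + 2Q
4 = 2Q
Q* = 4/2 = 2

2


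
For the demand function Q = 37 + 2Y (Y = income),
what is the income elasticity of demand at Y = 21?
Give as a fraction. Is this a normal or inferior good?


dQ/dY = 2
At Y = 21: Q = 37 + 2*21 = 79
Ey = (dQ/dY)(Y/Q) = 2 * 21 / 79 = 42/79
Since Ey > 0, this is a normal good.

42/79 (normal good)


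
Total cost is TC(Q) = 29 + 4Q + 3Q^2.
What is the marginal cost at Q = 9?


MC = dTC/dQ = 4 + 2*3*Q
At Q = 9:
MC = 4 + 6*9
MC = 4 + 54 = 58

58


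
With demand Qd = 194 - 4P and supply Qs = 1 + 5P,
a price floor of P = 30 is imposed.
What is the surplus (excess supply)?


At P = 30:
Qd = 194 - 4*30 = 74
Qs = 1 + 5*30 = 151
Surplus = Qs - Qd = 151 - 74 = 77

77


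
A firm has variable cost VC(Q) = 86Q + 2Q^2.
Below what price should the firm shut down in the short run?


AVC(Q) = VC(Q)/Q = 86 + 2Q
AVC is increasing in Q, so minimum AVC is at Q -> 0+.
Min AVC = 86
The firm should shut down if P < 86.

86


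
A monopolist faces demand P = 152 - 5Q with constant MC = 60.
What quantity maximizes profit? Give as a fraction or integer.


TR = P*Q = (152 - 5Q)Q = 152Q - 5Q^2
MR = dTR/dQ = 152 - 10Q
Set MR = MC:
152 - 10Q = 60
92 = 10Q
Q* = 92/10 = 46/5

46/5


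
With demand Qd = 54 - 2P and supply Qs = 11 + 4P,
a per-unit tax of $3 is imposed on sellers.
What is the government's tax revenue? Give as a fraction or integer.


With tax on sellers, new supply: Qs' = 11 + 4(P - 3)
= 4P - 1
New equilibrium quantity:
Q_new = 107/3
Tax revenue = tax * Q_new = 3 * 107/3 = 107

107


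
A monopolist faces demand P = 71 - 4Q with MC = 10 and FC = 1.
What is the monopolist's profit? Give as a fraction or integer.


MR = MC: 71 - 8Q = 10
Q* = 61/8
P* = 71 - 4*61/8 = 81/2
Profit = (P* - MC)*Q* - FC
= (81/2 - 10)*61/8 - 1
= 61/2*61/8 - 1
= 3721/16 - 1 = 3705/16

3705/16


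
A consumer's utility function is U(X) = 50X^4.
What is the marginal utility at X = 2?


MU = dU/dX = 50*4*X^(4-1)
MU = 200*X^3
At X = 2:
MU = 200 * 2^3
MU = 200 * 8 = 1600

1600


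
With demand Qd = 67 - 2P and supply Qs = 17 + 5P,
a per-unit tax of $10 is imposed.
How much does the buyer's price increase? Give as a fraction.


With a per-unit tax, the buyer's price increase depends on relative slopes.
Supply slope: d = 5, Demand slope: b = 2
Buyer's price increase = d * tax / (b + d)
= 5 * 10 / (2 + 5)
= 50 / 7 = 50/7

50/7


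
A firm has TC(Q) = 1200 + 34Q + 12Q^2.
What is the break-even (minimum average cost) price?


AC(Q) = 1200/Q + 34 + 12Q
To minimize: dAC/dQ = -1200/Q^2 + 12 = 0
Q^2 = 1200/12 = 100
Q* = 10
Min AC = 1200/10 + 34 + 12*10
Min AC = 120 + 34 + 120 = 274

274


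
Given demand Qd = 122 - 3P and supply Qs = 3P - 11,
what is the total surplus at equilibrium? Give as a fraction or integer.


Find equilibrium: 122 - 3P = 3P - 11
122 + 11 = 6P
P* = 133/6 = 133/6
Q* = 3*133/6 - 11 = 111/2
Inverse demand: P = 122/3 - Q/3, so P_max = 122/3
Inverse supply: P = 11/3 + Q/3, so P_min = 11/3
CS = (1/2) * 111/2 * (122/3 - 133/6) = 4107/8
PS = (1/2) * 111/2 * (133/6 - 11/3) = 4107/8
TS = CS + PS = 4107/8 + 4107/8 = 4107/4

4107/4


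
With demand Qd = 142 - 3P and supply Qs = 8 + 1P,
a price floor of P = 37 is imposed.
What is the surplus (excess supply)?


At P = 37:
Qd = 142 - 3*37 = 31
Qs = 8 + 1*37 = 45
Surplus = Qs - Qd = 45 - 31 = 14

14


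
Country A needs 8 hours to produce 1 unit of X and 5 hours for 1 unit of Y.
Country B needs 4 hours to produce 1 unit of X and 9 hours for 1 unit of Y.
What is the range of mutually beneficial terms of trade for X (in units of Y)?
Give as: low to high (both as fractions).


Opportunity cost of X for Country A = hours_X / hours_Y = 8/5 = 8/5 units of Y
Opportunity cost of X for Country B = hours_X / hours_Y = 4/9 = 4/9 units of Y
Terms of trade must be between the two opportunity costs.
Range: 4/9 to 8/5

4/9 to 8/5


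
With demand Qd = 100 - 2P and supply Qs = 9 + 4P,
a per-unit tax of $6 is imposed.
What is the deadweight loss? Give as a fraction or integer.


Pre-tax equilibrium quantity: Q* = 209/3
Post-tax equilibrium quantity: Q_tax = 185/3
Reduction in quantity: Q* - Q_tax = 8
DWL = (1/2) * tax * (Q* - Q_tax)
DWL = (1/2) * 6 * 8 = 24

24


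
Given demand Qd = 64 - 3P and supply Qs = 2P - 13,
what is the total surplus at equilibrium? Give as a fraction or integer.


Find equilibrium: 64 - 3P = 2P - 13
64 + 13 = 5P
P* = 77/5 = 77/5
Q* = 2*77/5 - 13 = 89/5
Inverse demand: P = 64/3 - Q/3, so P_max = 64/3
Inverse supply: P = 13/2 + Q/2, so P_min = 13/2
CS = (1/2) * 89/5 * (64/3 - 77/5) = 7921/150
PS = (1/2) * 89/5 * (77/5 - 13/2) = 7921/100
TS = CS + PS = 7921/150 + 7921/100 = 7921/60

7921/60


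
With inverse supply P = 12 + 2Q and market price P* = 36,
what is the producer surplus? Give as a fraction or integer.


Minimum supply price (at Q=0): P_min = 12
Quantity supplied at P* = 36:
Q* = (36 - 12)/2 = 12
PS = (1/2) * Q* * (P* - P_min)
PS = (1/2) * 12 * (36 - 12)
PS = (1/2) * 12 * 24 = 144

144


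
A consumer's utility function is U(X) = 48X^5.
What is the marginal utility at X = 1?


MU = dU/dX = 48*5*X^(5-1)
MU = 240*X^4
At X = 1:
MU = 240 * 1^4
MU = 240 * 1 = 240

240


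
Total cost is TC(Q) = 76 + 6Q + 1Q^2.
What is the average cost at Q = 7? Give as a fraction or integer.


TC(7) = 76 + 6*7 + 1*7^2
TC(7) = 76 + 42 + 49 = 167
AC = TC/Q = 167/7 = 167/7

167/7


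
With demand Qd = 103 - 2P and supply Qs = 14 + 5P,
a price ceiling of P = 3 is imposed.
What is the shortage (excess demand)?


At P = 3:
Qd = 103 - 2*3 = 97
Qs = 14 + 5*3 = 29
Shortage = Qd - Qs = 97 - 29 = 68

68


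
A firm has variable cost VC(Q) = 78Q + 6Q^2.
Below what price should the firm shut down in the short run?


AVC(Q) = VC(Q)/Q = 78 + 6Q
AVC is increasing in Q, so minimum AVC is at Q -> 0+.
Min AVC = 78
The firm should shut down if P < 78.

78


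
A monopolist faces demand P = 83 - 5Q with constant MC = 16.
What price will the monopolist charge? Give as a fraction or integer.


MR = 83 - 10Q
Set MR = MC: 83 - 10Q = 16
Q* = 67/10
Substitute into demand:
P* = 83 - 5*67/10 = 99/2

99/2


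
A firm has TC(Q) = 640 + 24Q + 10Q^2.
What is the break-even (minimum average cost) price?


AC(Q) = 640/Q + 24 + 10Q
To minimize: dAC/dQ = -640/Q^2 + 10 = 0
Q^2 = 640/10 = 64
Q* = 8
Min AC = 640/8 + 24 + 10*8
Min AC = 80 + 24 + 80 = 184

184


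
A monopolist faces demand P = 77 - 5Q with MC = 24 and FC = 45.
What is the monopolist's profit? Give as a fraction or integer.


MR = MC: 77 - 10Q = 24
Q* = 53/10
P* = 77 - 5*53/10 = 101/2
Profit = (P* - MC)*Q* - FC
= (101/2 - 24)*53/10 - 45
= 53/2*53/10 - 45
= 2809/20 - 45 = 1909/20

1909/20


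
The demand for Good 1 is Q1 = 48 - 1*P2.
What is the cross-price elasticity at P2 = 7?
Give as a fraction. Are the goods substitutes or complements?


dQ1/dP2 = -1
At P2 = 7: Q1 = 48 - 1*7 = 41
Exy = (dQ1/dP2)(P2/Q1) = -1 * 7 / 41 = -7/41
Since Exy < 0, the goods are complements.

-7/41 (complements)


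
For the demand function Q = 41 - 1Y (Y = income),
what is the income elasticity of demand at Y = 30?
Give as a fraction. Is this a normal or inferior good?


dQ/dY = -1
At Y = 30: Q = 41 - 1*30 = 11
Ey = (dQ/dY)(Y/Q) = -1 * 30 / 11 = -30/11
Since Ey < 0, this is a inferior good.

-30/11 (inferior good)


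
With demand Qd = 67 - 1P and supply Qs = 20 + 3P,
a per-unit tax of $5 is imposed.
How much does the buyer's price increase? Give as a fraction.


With a per-unit tax, the buyer's price increase depends on relative slopes.
Supply slope: d = 3, Demand slope: b = 1
Buyer's price increase = d * tax / (b + d)
= 3 * 5 / (1 + 3)
= 15 / 4 = 15/4

15/4


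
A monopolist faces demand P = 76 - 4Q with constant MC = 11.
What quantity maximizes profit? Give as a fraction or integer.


TR = P*Q = (76 - 4Q)Q = 76Q - 4Q^2
MR = dTR/dQ = 76 - 8Q
Set MR = MC:
76 - 8Q = 11
65 = 8Q
Q* = 65/8 = 65/8

65/8


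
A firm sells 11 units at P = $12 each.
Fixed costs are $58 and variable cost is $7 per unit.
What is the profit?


Total Revenue = P * Q = 12 * 11 = $132
Total Cost = FC + VC*Q = 58 + 7*11 = $135
Profit = TR - TC = 132 - 135 = $-3

$-3


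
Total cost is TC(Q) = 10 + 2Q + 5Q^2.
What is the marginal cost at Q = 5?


MC = dTC/dQ = 2 + 2*5*Q
At Q = 5:
MC = 2 + 10*5
MC = 2 + 50 = 52

52


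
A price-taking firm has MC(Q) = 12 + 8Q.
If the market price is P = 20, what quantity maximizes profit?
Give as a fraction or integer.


In perfect competition, profit is maximized where P = MC.
20 = 12 + 8Q
8 = 8Q
Q* = 8/8 = 1

1


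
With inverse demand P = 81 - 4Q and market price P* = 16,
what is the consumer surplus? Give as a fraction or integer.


Maximum willingness to pay (at Q=0): P_max = 81
Quantity demanded at P* = 16:
Q* = (81 - 16)/4 = 65/4
CS = (1/2) * Q* * (P_max - P*)
CS = (1/2) * 65/4 * (81 - 16)
CS = (1/2) * 65/4 * 65 = 4225/8

4225/8


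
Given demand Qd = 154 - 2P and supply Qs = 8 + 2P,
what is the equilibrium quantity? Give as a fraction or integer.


First find equilibrium price:
154 - 2P = 8 + 2P
P* = 146/4 = 73/2
Then substitute into demand:
Q* = 154 - 2 * 73/2 = 81

81


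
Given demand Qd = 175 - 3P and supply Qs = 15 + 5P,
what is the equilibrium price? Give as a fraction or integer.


At equilibrium, Qd = Qs.
175 - 3P = 15 + 5P
175 - 15 = 3P + 5P
160 = 8P
P* = 160/8 = 20

20


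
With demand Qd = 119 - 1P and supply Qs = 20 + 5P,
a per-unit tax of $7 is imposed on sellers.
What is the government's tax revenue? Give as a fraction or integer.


With tax on sellers, new supply: Qs' = 20 + 5(P - 7)
= 5P - 15
New equilibrium quantity:
Q_new = 290/3
Tax revenue = tax * Q_new = 7 * 290/3 = 2030/3

2030/3


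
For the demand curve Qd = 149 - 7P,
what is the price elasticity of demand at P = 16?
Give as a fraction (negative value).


dQ/dP = -7
At P = 16: Q = 149 - 7*16 = 37
E = (dQ/dP)(P/Q) = (-7)(16/37) = -112/37

-112/37


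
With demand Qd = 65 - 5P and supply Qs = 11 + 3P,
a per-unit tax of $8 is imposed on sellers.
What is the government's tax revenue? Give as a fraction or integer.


With tax on sellers, new supply: Qs' = 11 + 3(P - 8)
= 3P - 13
New equilibrium quantity:
Q_new = 65/4
Tax revenue = tax * Q_new = 8 * 65/4 = 130

130


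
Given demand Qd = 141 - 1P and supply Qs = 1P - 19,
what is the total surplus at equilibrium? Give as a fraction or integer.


Find equilibrium: 141 - 1P = 1P - 19
141 + 19 = 2P
P* = 160/2 = 80
Q* = 1*80 - 19 = 61
Inverse demand: P = 141 - Q/1, so P_max = 141
Inverse supply: P = 19 + Q/1, so P_min = 19
CS = (1/2) * 61 * (141 - 80) = 3721/2
PS = (1/2) * 61 * (80 - 19) = 3721/2
TS = CS + PS = 3721/2 + 3721/2 = 3721

3721


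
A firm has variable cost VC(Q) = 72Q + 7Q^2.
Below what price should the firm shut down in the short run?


AVC(Q) = VC(Q)/Q = 72 + 7Q
AVC is increasing in Q, so minimum AVC is at Q -> 0+.
Min AVC = 72
The firm should shut down if P < 72.

72


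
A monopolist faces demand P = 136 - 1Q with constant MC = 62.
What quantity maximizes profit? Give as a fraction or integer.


TR = P*Q = (136 - 1Q)Q = 136Q - 1Q^2
MR = dTR/dQ = 136 - 2Q
Set MR = MC:
136 - 2Q = 62
74 = 2Q
Q* = 74/2 = 37

37


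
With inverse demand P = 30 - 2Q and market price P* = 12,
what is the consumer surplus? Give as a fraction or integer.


Maximum willingness to pay (at Q=0): P_max = 30
Quantity demanded at P* = 12:
Q* = (30 - 12)/2 = 9
CS = (1/2) * Q* * (P_max - P*)
CS = (1/2) * 9 * (30 - 12)
CS = (1/2) * 9 * 18 = 81

81


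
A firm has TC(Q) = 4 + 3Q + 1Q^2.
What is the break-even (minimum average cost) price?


AC(Q) = 4/Q + 3 + 1Q
To minimize: dAC/dQ = -4/Q^2 + 1 = 0
Q^2 = 4/1 = 4
Q* = 2
Min AC = 4/2 + 3 + 1*2
Min AC = 2 + 3 + 2 = 7

7


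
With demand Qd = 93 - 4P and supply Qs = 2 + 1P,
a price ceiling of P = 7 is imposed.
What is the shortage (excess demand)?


At P = 7:
Qd = 93 - 4*7 = 65
Qs = 2 + 1*7 = 9
Shortage = Qd - Qs = 65 - 9 = 56

56


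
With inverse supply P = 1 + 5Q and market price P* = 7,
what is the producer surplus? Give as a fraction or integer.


Minimum supply price (at Q=0): P_min = 1
Quantity supplied at P* = 7:
Q* = (7 - 1)/5 = 6/5
PS = (1/2) * Q* * (P* - P_min)
PS = (1/2) * 6/5 * (7 - 1)
PS = (1/2) * 6/5 * 6 = 18/5

18/5


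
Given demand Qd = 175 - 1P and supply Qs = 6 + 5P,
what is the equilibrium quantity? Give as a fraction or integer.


First find equilibrium price:
175 - 1P = 6 + 5P
P* = 169/6 = 169/6
Then substitute into demand:
Q* = 175 - 1 * 169/6 = 881/6

881/6


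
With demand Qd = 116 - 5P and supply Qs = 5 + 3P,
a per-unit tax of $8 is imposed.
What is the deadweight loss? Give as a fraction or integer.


Pre-tax equilibrium quantity: Q* = 373/8
Post-tax equilibrium quantity: Q_tax = 253/8
Reduction in quantity: Q* - Q_tax = 15
DWL = (1/2) * tax * (Q* - Q_tax)
DWL = (1/2) * 8 * 15 = 60

60


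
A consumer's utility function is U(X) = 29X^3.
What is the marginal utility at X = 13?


MU = dU/dX = 29*3*X^(3-1)
MU = 87*X^2
At X = 13:
MU = 87 * 13^2
MU = 87 * 169 = 14703

14703


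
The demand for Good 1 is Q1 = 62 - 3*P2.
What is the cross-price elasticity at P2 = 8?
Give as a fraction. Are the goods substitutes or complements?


dQ1/dP2 = -3
At P2 = 8: Q1 = 62 - 3*8 = 38
Exy = (dQ1/dP2)(P2/Q1) = -3 * 8 / 38 = -12/19
Since Exy < 0, the goods are complements.

-12/19 (complements)


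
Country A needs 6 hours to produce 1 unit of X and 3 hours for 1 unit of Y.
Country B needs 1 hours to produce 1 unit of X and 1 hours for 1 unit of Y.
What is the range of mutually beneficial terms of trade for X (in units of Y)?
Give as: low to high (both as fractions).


Opportunity cost of X for Country A = hours_X / hours_Y = 6/3 = 2 units of Y
Opportunity cost of X for Country B = hours_X / hours_Y = 1/1 = 1 units of Y
Terms of trade must be between the two opportunity costs.
Range: 1 to 2

1 to 2


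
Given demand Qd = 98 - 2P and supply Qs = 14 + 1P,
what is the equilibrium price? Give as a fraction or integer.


At equilibrium, Qd = Qs.
98 - 2P = 14 + 1P
98 - 14 = 2P + 1P
84 = 3P
P* = 84/3 = 28

28


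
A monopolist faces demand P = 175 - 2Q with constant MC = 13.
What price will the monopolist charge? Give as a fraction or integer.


MR = 175 - 4Q
Set MR = MC: 175 - 4Q = 13
Q* = 81/2
Substitute into demand:
P* = 175 - 2*81/2 = 94

94


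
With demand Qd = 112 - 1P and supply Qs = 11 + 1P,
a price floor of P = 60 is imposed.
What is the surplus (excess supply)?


At P = 60:
Qd = 112 - 1*60 = 52
Qs = 11 + 1*60 = 71
Surplus = Qs - Qd = 71 - 52 = 19

19


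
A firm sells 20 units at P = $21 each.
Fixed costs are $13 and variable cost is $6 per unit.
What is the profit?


Total Revenue = P * Q = 21 * 20 = $420
Total Cost = FC + VC*Q = 13 + 6*20 = $133
Profit = TR - TC = 420 - 133 = $287

$287


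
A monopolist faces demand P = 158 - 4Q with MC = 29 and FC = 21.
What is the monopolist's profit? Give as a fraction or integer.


MR = MC: 158 - 8Q = 29
Q* = 129/8
P* = 158 - 4*129/8 = 187/2
Profit = (P* - MC)*Q* - FC
= (187/2 - 29)*129/8 - 21
= 129/2*129/8 - 21
= 16641/16 - 21 = 16305/16

16305/16


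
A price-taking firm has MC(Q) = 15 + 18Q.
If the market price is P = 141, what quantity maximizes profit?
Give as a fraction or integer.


In perfect competition, profit is maximized where P = MC.
141 = 15 + 18Q
126 = 18Q
Q* = 126/18 = 7

7


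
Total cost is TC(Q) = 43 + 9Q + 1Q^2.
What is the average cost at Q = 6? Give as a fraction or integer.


TC(6) = 43 + 9*6 + 1*6^2
TC(6) = 43 + 54 + 36 = 133
AC = TC/Q = 133/6 = 133/6

133/6


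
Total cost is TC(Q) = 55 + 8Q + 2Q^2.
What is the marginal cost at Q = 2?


MC = dTC/dQ = 8 + 2*2*Q
At Q = 2:
MC = 8 + 4*2
MC = 8 + 8 = 16

16


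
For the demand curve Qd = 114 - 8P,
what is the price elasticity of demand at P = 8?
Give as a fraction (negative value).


dQ/dP = -8
At P = 8: Q = 114 - 8*8 = 50
E = (dQ/dP)(P/Q) = (-8)(8/50) = -32/25

-32/25


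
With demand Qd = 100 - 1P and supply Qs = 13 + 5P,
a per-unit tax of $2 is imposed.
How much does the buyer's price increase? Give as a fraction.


With a per-unit tax, the buyer's price increase depends on relative slopes.
Supply slope: d = 5, Demand slope: b = 1
Buyer's price increase = d * tax / (b + d)
= 5 * 2 / (1 + 5)
= 10 / 6 = 5/3

5/3


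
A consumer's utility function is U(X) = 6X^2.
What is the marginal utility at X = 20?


MU = dU/dX = 6*2*X^(2-1)
MU = 12*X^1
At X = 20:
MU = 12 * 20^1
MU = 12 * 20 = 240

240


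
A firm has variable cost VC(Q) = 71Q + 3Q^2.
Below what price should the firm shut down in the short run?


AVC(Q) = VC(Q)/Q = 71 + 3Q
AVC is increasing in Q, so minimum AVC is at Q -> 0+.
Min AVC = 71
The firm should shut down if P < 71.

71


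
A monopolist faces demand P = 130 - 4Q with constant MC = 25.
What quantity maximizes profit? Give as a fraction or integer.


TR = P*Q = (130 - 4Q)Q = 130Q - 4Q^2
MR = dTR/dQ = 130 - 8Q
Set MR = MC:
130 - 8Q = 25
105 = 8Q
Q* = 105/8 = 105/8

105/8


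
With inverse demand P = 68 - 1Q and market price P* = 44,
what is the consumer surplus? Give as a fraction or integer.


Maximum willingness to pay (at Q=0): P_max = 68
Quantity demanded at P* = 44:
Q* = (68 - 44)/1 = 24
CS = (1/2) * Q* * (P_max - P*)
CS = (1/2) * 24 * (68 - 44)
CS = (1/2) * 24 * 24 = 288

288


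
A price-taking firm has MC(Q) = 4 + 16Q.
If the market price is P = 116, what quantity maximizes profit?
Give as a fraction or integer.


In perfect competition, profit is maximized where P = MC.
116 = 4 + 16Q
112 = 16Q
Q* = 112/16 = 7

7


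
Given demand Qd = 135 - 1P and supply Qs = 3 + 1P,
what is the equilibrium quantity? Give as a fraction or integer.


First find equilibrium price:
135 - 1P = 3 + 1P
P* = 132/2 = 66
Then substitute into demand:
Q* = 135 - 1 * 66 = 69

69


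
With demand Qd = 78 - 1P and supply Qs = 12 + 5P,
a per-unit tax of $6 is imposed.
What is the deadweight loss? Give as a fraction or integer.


Pre-tax equilibrium quantity: Q* = 67
Post-tax equilibrium quantity: Q_tax = 62
Reduction in quantity: Q* - Q_tax = 5
DWL = (1/2) * tax * (Q* - Q_tax)
DWL = (1/2) * 6 * 5 = 15

15


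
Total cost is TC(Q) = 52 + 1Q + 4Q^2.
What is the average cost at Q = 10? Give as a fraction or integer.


TC(10) = 52 + 1*10 + 4*10^2
TC(10) = 52 + 10 + 400 = 462
AC = TC/Q = 462/10 = 231/5

231/5


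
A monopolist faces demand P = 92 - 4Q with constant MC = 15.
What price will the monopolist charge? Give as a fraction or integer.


MR = 92 - 8Q
Set MR = MC: 92 - 8Q = 15
Q* = 77/8
Substitute into demand:
P* = 92 - 4*77/8 = 107/2

107/2


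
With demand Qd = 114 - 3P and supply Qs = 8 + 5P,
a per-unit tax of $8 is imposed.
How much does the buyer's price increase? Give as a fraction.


With a per-unit tax, the buyer's price increase depends on relative slopes.
Supply slope: d = 5, Demand slope: b = 3
Buyer's price increase = d * tax / (b + d)
= 5 * 8 / (3 + 5)
= 40 / 8 = 5

5


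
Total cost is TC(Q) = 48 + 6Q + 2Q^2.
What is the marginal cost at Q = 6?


MC = dTC/dQ = 6 + 2*2*Q
At Q = 6:
MC = 6 + 4*6
MC = 6 + 24 = 30

30


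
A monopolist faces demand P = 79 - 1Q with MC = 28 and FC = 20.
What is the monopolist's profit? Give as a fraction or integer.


MR = MC: 79 - 2Q = 28
Q* = 51/2
P* = 79 - 1*51/2 = 107/2
Profit = (P* - MC)*Q* - FC
= (107/2 - 28)*51/2 - 20
= 51/2*51/2 - 20
= 2601/4 - 20 = 2521/4

2521/4


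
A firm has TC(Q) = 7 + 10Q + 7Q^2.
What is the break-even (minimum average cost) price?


AC(Q) = 7/Q + 10 + 7Q
To minimize: dAC/dQ = -7/Q^2 + 7 = 0
Q^2 = 7/7 = 1
Q* = 1
Min AC = 7/1 + 10 + 7*1
Min AC = 7 + 10 + 7 = 24

24


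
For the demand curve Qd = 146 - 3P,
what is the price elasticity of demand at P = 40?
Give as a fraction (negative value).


dQ/dP = -3
At P = 40: Q = 146 - 3*40 = 26
E = (dQ/dP)(P/Q) = (-3)(40/26) = -60/13

-60/13


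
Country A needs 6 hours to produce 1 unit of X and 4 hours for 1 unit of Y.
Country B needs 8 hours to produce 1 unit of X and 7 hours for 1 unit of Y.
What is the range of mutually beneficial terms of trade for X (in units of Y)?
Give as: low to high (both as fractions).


Opportunity cost of X for Country A = hours_X / hours_Y = 6/4 = 3/2 units of Y
Opportunity cost of X for Country B = hours_X / hours_Y = 8/7 = 8/7 units of Y
Terms of trade must be between the two opportunity costs.
Range: 8/7 to 3/2

8/7 to 3/2


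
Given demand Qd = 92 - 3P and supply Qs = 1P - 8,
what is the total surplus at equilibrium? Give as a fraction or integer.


Find equilibrium: 92 - 3P = 1P - 8
92 + 8 = 4P
P* = 100/4 = 25
Q* = 1*25 - 8 = 17
Inverse demand: P = 92/3 - Q/3, so P_max = 92/3
Inverse supply: P = 8 + Q/1, so P_min = 8
CS = (1/2) * 17 * (92/3 - 25) = 289/6
PS = (1/2) * 17 * (25 - 8) = 289/2
TS = CS + PS = 289/6 + 289/2 = 578/3

578/3


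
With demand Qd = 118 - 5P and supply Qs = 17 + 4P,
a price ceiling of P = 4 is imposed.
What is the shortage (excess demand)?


At P = 4:
Qd = 118 - 5*4 = 98
Qs = 17 + 4*4 = 33
Shortage = Qd - Qs = 98 - 33 = 65

65


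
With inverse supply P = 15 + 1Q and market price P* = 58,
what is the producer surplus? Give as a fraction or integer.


Minimum supply price (at Q=0): P_min = 15
Quantity supplied at P* = 58:
Q* = (58 - 15)/1 = 43
PS = (1/2) * Q* * (P* - P_min)
PS = (1/2) * 43 * (58 - 15)
PS = (1/2) * 43 * 43 = 1849/2

1849/2


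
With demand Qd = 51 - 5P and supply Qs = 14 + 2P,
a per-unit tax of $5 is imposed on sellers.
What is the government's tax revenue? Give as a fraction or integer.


With tax on sellers, new supply: Qs' = 14 + 2(P - 5)
= 4 + 2P
New equilibrium quantity:
Q_new = 122/7
Tax revenue = tax * Q_new = 5 * 122/7 = 610/7

610/7


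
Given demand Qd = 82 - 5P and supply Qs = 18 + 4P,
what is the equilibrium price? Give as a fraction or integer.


At equilibrium, Qd = Qs.
82 - 5P = 18 + 4P
82 - 18 = 5P + 4P
64 = 9P
P* = 64/9 = 64/9

64/9


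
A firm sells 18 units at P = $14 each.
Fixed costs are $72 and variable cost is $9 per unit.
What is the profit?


Total Revenue = P * Q = 14 * 18 = $252
Total Cost = FC + VC*Q = 72 + 9*18 = $234
Profit = TR - TC = 252 - 234 = $18

$18


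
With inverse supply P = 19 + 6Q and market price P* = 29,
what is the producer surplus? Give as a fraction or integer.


Minimum supply price (at Q=0): P_min = 19
Quantity supplied at P* = 29:
Q* = (29 - 19)/6 = 5/3
PS = (1/2) * Q* * (P* - P_min)
PS = (1/2) * 5/3 * (29 - 19)
PS = (1/2) * 5/3 * 10 = 25/3

25/3


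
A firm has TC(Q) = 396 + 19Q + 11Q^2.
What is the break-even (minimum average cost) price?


AC(Q) = 396/Q + 19 + 11Q
To minimize: dAC/dQ = -396/Q^2 + 11 = 0
Q^2 = 396/11 = 36
Q* = 6
Min AC = 396/6 + 19 + 11*6
Min AC = 66 + 19 + 66 = 151

151


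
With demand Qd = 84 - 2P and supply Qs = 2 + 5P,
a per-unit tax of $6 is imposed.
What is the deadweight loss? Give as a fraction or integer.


Pre-tax equilibrium quantity: Q* = 424/7
Post-tax equilibrium quantity: Q_tax = 52
Reduction in quantity: Q* - Q_tax = 60/7
DWL = (1/2) * tax * (Q* - Q_tax)
DWL = (1/2) * 6 * 60/7 = 180/7

180/7


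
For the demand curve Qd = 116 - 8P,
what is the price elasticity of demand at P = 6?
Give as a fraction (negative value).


dQ/dP = -8
At P = 6: Q = 116 - 8*6 = 68
E = (dQ/dP)(P/Q) = (-8)(6/68) = -12/17

-12/17


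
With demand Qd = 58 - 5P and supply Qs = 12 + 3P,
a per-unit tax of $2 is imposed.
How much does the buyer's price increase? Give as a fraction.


With a per-unit tax, the buyer's price increase depends on relative slopes.
Supply slope: d = 3, Demand slope: b = 5
Buyer's price increase = d * tax / (b + d)
= 3 * 2 / (5 + 3)
= 6 / 8 = 3/4

3/4


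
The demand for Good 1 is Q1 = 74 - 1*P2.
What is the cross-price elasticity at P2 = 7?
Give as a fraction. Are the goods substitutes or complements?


dQ1/dP2 = -1
At P2 = 7: Q1 = 74 - 1*7 = 67
Exy = (dQ1/dP2)(P2/Q1) = -1 * 7 / 67 = -7/67
Since Exy < 0, the goods are complements.

-7/67 (complements)


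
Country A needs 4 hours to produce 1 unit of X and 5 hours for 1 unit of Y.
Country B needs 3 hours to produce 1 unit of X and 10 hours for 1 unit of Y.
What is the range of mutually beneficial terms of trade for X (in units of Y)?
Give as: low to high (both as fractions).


Opportunity cost of X for Country A = hours_X / hours_Y = 4/5 = 4/5 units of Y
Opportunity cost of X for Country B = hours_X / hours_Y = 3/10 = 3/10 units of Y
Terms of trade must be between the two opportunity costs.
Range: 3/10 to 4/5

3/10 to 4/5
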